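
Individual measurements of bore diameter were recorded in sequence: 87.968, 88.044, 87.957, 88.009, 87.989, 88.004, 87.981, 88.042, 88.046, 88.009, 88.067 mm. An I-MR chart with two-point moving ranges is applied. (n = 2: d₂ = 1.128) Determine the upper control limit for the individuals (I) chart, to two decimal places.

88.13

X̄ = (87.968 + 88.044 + 87.957 + 88.009 + 87.989 + 88.004 + 87.981 + 88.042 + 88.046 + 88.009 + 88.067) / 11 = 88.0105
Moving ranges: 0.076, 0.087, 0.052, 0.020, 0.015, 0.023, 0.061, 0.004, 0.037, 0.058; M̄R̄ = 0.4330 / 10 = 0.0433
UCL = X̄ + 3·M̄R̄/d₂ = 88.0105 + 3 × 0.0433 / 1.128 = 88.1257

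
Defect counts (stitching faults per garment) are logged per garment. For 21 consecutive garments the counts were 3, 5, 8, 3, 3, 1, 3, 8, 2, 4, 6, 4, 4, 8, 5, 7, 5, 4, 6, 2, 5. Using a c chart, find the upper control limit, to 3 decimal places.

c̄ = (3 + 5 + 8 + 3 + 3 + 1 + 3 + 8 + 2 + 4 + 6 + 4 + 4 + 8 + 5 + 7 + 5 + 4 + 6 + 2 + 5) / 21 = 96 / 21 = 4.5714
UCL = c̄ + 3√c̄ = 4.5714 + 3 × √4.5714 = 4.5714 + 3 × 2.1381 = 10.9857

10.986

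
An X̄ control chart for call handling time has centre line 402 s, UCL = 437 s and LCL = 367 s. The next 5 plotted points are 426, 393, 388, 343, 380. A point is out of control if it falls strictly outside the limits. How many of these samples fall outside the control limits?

1

Compare each point to [367, 437]: sample 4 = 343 < LCL.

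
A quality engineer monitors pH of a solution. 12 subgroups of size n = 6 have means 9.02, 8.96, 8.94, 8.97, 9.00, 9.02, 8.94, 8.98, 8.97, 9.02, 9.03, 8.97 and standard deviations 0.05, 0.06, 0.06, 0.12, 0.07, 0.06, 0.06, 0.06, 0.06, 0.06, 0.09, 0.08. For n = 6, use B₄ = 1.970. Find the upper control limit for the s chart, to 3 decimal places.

s̄ = (0.05 + 0.06 + 0.06 + 0.12 + 0.07 + 0.06 + 0.06 + 0.06 + 0.06 + 0.06 + 0.09 + 0.08) / 12 = 0.0692
UCL_s = B₄·s̄ = 1.970 × 0.0692 = 0.1363

0.136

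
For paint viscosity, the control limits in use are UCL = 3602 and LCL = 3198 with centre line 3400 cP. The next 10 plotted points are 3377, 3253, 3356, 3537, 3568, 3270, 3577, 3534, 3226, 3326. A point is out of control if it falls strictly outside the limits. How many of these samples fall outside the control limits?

0

All 10 points lie within [3198, 3602].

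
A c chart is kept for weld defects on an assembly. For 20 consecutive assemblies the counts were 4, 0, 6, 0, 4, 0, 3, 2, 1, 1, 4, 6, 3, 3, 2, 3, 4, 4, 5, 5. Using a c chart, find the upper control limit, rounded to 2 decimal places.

c̄ = (4 + 0 + 6 + 0 + 4 + 0 + 3 + 2 + 1 + 1 + 4 + 6 + 3 + 3 + 2 + 3 + 4 + 4 + 5 + 5) / 20 = 60 / 20 = 3.0000
UCL = c̄ + 3√c̄ = 3.0000 + 3 × √3.0000 = 3.0000 + 3 × 1.7321 = 8.1962

8.20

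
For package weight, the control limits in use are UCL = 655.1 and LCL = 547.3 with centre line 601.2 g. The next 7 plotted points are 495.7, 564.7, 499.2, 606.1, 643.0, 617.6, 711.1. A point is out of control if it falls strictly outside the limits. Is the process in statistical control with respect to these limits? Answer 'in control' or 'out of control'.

out of control

Compare each point to [547.3, 655.1]: sample 1 = 495.7 < LCL; sample 3 = 499.2 < LCL; sample 7 = 711.1 > UCL.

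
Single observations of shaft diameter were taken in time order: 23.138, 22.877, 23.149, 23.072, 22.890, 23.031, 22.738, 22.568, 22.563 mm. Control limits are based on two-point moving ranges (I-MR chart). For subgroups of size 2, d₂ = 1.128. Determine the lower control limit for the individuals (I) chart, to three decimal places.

X̄ = (23.138 + 22.877 + 23.149 + 23.072 + 22.890 + 23.031 + 22.738 + 22.568 + 22.563) / 9 = 22.8918
Moving ranges: 0.261, 0.272, 0.077, 0.182, 0.141, 0.293, 0.170, 0.005; M̄R̄ = 1.4010 / 8 = 0.1751
LCL = X̄ − 3·M̄R̄/d₂ = 22.8918 − 3 × 0.1751 / 1.128 = 22.4260

22.426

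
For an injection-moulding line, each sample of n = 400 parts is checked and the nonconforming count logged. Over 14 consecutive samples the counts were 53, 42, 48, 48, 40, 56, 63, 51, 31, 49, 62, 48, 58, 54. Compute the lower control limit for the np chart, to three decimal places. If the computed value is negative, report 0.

30.335

p̄ = Σdᵢ / (k·n) = 703 / (14 × 400) = 0.12554
LCL = np̄ − 3·√(np̄(1−p̄)) = 50.2143 − 3 × 6.6265 = 30.3348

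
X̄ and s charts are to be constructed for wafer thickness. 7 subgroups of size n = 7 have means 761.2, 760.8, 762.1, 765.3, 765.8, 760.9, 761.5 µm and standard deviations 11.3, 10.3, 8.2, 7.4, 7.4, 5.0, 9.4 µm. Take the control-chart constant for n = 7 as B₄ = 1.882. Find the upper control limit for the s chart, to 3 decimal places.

s̄ = (11.3 + 10.3 + 8.2 + 7.4 + 7.4 + 5.0 + 9.4) / 7 = 8.4286
UCL_s = B₄·s̄ = 1.882 × 8.4286 = 15.8626

15.863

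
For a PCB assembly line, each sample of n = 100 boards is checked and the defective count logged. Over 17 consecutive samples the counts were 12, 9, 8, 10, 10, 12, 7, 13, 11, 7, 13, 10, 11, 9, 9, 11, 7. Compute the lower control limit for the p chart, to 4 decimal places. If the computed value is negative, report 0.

p̄ = Σdᵢ / (k·n) = 169 / (17 × 100) = 0.09941
LCL = p̄ − 3·√(p̄(1−p̄)/n) = 0.09941 − 3 × 0.02992 = 0.00965

0.0096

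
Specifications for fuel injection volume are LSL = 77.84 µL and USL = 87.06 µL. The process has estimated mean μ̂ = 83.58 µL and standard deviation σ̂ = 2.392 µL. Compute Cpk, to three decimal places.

0.485

Cpu = (USL − μ̂) / (3σ̂) = (87.06 − 83.58) / (3 × 2.392) = 0.4849; Cpl = (μ̂ − LSL) / (3σ̂) = (83.58 − 77.84) / (3 × 2.392) = 0.7999; Cpk = min(Cpu, Cpl) = 0.4849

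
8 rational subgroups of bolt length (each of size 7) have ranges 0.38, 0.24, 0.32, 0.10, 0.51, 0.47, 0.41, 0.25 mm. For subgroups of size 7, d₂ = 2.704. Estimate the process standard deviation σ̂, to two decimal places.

R̄ = (0.38 + 0.24 + 0.32 + 0.10 + 0.51 + 0.47 + 0.41 + 0.25) / 8 = 0.3350
σ̂ = R̄ / d₂ = 0.3350 / 2.704 = 0.1239

0.12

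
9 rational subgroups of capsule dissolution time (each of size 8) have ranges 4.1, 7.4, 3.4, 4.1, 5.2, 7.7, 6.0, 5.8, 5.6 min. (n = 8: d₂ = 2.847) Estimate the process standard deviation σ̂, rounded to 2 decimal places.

R̄ = (4.1 + 7.4 + 3.4 + 4.1 + 5.2 + 7.7 + 6.0 + 5.8 + 5.6) / 9 = 5.4778
σ̂ = R̄ / d₂ = 5.4778 / 2.847 = 1.9241

1.92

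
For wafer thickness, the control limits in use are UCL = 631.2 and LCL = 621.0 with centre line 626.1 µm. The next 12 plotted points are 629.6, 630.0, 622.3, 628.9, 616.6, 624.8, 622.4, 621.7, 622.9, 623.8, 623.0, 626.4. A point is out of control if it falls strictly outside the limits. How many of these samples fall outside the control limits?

Compare each point to [621.0, 631.2]: sample 5 = 616.6 < LCL.

1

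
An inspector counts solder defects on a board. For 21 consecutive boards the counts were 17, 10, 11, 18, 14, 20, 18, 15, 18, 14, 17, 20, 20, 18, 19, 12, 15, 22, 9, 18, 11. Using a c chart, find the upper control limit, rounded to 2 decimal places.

28.00

c̄ = (17 + 10 + 11 + 18 + 14 + 20 + 18 + 15 + 18 + 14 + 17 + 20 + 20 + 18 + 19 + 12 + 15 + 22 + 9 + 18 + 11) / 21 = 336 / 21 = 16.0000
UCL = c̄ + 3√c̄ = 16.0000 + 3 × √16.0000 = 16.0000 + 3 × 4.0000 = 28.0000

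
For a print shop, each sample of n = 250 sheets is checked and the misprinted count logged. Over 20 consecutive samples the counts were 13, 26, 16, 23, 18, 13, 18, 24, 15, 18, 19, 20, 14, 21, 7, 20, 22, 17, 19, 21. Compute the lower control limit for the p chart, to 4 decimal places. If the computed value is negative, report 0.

0.0235

p̄ = Σdᵢ / (k·n) = 364 / (20 × 250) = 0.07280
LCL = p̄ − 3·√(p̄(1−p̄)/n) = 0.07280 − 3 × 0.01643 = 0.02350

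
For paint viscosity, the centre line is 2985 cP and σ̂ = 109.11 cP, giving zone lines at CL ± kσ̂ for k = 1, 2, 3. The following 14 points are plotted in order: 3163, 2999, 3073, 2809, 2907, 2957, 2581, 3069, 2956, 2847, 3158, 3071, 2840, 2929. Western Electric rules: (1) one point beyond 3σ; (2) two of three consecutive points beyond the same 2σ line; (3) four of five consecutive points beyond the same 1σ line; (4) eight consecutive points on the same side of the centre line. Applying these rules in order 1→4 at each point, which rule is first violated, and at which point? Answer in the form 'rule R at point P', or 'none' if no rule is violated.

Zone of each point (C = within 1σ̂, B = 1σ̂–2σ̂, A = 2σ̂–3σ̂, * = beyond 3σ̂; sign = side of CL): 1:+B, 2:+C, 3:+C, 4:-B, 5:-C, 6:-C, 7:-*, 8:+C, 9:-C, 10:-B, 11:+B, 12:+C, 13:-B, 14:-C
Rule 1 (one point beyond the 3σ limits) is satisfied at point 7.

rule 1 at point 7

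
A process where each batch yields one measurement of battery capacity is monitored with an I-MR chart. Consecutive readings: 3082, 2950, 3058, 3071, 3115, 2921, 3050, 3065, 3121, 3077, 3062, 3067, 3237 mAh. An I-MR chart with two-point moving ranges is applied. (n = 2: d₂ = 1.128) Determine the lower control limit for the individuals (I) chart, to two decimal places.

2862.38

X̄ = (3082 + 2950 + 3058 + 3071 + 3115 + 2921 + 3050 + 3065 + 3121 + 3077 + 3062 + 3067 + 3237) / 13 = 3067.3846
Moving ranges: 132, 108, 13, 44, 194, 129, 15, 56, 44, 15, 5, 170; M̄R̄ = 925.0000 / 12 = 77.0833
LCL = X̄ − 3·M̄R̄/d₂ = 3067.3846 − 3 × 77.0833 / 1.128 = 2862.3758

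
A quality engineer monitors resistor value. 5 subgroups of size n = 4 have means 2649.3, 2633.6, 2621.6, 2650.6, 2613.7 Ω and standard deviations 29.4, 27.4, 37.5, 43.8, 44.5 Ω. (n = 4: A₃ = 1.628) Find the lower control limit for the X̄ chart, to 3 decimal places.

X̄̄ = (2649.3 + 2633.6 + 2621.6 + 2650.6 + 2613.7) / 5 = 2633.7600
s̄ = (29.4 + 27.4 + 37.5 + 43.8 + 44.5) / 5 = 36.5200
LCL = X̄̄ − A₃·s̄ = 2633.7600 − 1.628 × 36.5200 = 2574.3054

2574.305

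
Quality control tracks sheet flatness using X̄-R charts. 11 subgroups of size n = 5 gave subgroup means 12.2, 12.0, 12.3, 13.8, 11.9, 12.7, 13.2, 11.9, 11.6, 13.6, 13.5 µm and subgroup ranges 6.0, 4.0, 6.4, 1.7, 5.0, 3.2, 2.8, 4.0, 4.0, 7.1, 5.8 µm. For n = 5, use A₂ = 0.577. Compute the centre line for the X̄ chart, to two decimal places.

X̄̄ = (12.2 + 12.0 + 12.3 + 13.8 + 11.9 + 12.7 + 13.2 + 11.9 + 11.6 + 13.6 + 13.5) / 11 = 138.7000 / 11 = 12.6091
CL = X̄̄ = 12.6091

12.61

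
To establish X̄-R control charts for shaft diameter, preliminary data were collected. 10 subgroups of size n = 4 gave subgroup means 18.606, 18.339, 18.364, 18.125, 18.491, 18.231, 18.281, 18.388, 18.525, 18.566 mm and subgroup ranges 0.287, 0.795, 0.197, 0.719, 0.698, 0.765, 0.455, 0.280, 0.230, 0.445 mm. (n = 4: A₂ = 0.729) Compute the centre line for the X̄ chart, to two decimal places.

18.39

X̄̄ = (18.606 + 18.339 + 18.364 + 18.125 + 18.491 + 18.231 + 18.281 + 18.388 + 18.525 + 18.566) / 10 = 183.9160 / 10 = 18.3916
CL = X̄̄ = 18.3916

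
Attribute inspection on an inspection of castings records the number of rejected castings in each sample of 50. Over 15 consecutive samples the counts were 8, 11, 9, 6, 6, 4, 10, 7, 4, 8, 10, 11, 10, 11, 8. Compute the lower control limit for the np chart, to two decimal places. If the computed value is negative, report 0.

0.35

p̄ = Σdᵢ / (k·n) = 123 / (15 × 50) = 0.16400
LCL = np̄ − 3·√(np̄(1−p̄)) = 8.2000 − 3 × 2.6182 = 0.3453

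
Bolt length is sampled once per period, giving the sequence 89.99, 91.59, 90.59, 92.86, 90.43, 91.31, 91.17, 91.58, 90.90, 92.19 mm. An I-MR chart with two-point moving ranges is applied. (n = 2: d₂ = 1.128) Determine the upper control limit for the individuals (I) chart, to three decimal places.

X̄ = (89.99 + 91.59 + 90.59 + 92.86 + 90.43 + 91.31 + 91.17 + 91.58 + 90.90 + 92.19) / 10 = 91.2610
Moving ranges: 1.60, 1.00, 2.27, 2.43, 0.88, 0.14, 0.41, 0.68, 1.29; M̄R̄ = 10.7000 / 9 = 1.1889
UCL = X̄ + 3·M̄R̄/d₂ = 91.2610 + 3 × 1.1889 / 1.128 = 94.4229

94.423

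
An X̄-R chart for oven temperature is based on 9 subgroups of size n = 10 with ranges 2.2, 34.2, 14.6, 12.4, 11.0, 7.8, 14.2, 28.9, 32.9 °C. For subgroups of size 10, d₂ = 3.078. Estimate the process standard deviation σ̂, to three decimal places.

R̄ = (2.2 + 34.2 + 14.6 + 12.4 + 11.0 + 7.8 + 14.2 + 28.9 + 32.9) / 9 = 17.5778
σ̂ = R̄ / d₂ = 17.5778 / 3.078 = 5.7108

5.711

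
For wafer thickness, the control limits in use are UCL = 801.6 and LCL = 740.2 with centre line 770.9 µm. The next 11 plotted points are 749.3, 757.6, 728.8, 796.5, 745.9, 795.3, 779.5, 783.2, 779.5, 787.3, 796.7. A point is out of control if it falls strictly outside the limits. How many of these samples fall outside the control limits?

Compare each point to [740.2, 801.6]: sample 3 = 728.8 < LCL.

1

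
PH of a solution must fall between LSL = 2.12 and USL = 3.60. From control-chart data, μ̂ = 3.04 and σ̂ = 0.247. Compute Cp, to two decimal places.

1.00

Cp = (USL − LSL) / (6σ̂) = (3.60 − 2.12) / (6 × 0.247) = 1.4800 / 1.4820 = 0.9987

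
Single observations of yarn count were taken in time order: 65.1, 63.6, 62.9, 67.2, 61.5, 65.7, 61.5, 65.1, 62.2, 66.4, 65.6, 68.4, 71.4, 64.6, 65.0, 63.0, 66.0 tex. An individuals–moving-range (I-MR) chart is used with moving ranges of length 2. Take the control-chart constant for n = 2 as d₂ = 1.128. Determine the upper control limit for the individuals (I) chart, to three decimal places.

X̄ = (65.1 + 63.6 + 62.9 + 67.2 + 61.5 + 65.7 + 61.5 + 65.1 + 62.2 + 66.4 + 65.6 + 68.4 + 71.4 + 64.6 + 65.0 + 63.0 + 66.0) / 17 = 65.0118
Moving ranges: 1.5, 0.7, 4.3, 5.7, 4.2, 4.2, 3.6, 2.9, 4.2, 0.8, 2.8, 3.0, 6.8, 0.4, 2.0, 3.0; M̄R̄ = 50.1000 / 16 = 3.1313
UCL = X̄ + 3·M̄R̄/d₂ = 65.0118 + 3 × 3.1313 / 1.128 = 73.3396

73.340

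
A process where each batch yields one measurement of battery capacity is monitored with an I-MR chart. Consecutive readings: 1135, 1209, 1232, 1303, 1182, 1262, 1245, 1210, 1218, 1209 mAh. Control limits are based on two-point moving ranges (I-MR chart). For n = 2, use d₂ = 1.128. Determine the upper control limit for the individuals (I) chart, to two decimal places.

1349.93

X̄ = (1135 + 1209 + 1232 + 1303 + 1182 + 1262 + 1245 + 1210 + 1218 + 1209) / 10 = 1220.5000
Moving ranges: 74, 23, 71, 121, 80, 17, 35, 8, 9; M̄R̄ = 438.0000 / 9 = 48.6667
UCL = X̄ + 3·M̄R̄/d₂ = 1220.5000 + 3 × 48.6667 / 1.128 = 1349.9326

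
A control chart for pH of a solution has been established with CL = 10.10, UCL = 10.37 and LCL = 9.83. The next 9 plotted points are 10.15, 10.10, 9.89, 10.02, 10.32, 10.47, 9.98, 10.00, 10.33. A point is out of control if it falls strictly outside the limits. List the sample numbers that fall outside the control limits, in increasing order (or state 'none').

Compare each point to [9.83, 10.37]: sample 6 = 10.47 > UCL.

6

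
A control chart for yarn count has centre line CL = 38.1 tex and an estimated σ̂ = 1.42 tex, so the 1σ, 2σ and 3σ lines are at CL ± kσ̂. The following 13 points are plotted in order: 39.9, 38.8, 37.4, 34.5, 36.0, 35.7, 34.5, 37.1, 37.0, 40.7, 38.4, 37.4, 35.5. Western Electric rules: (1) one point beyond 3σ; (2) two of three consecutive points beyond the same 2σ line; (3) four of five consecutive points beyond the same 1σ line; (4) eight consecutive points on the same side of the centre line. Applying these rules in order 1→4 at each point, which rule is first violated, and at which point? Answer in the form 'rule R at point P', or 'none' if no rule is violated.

Zone of each point (C = within 1σ̂, B = 1σ̂–2σ̂, A = 2σ̂–3σ̂, * = beyond 3σ̂; sign = side of CL): 1:+B, 2:+C, 3:-C, 4:-A, 5:-B, 6:-B, 7:-A, 8:-C, 9:-C, 10:+B, 11:+C, 12:-C, 13:-B
Rule 3 (four of five consecutive points beyond the same 1σ limit) is satisfied at point 7.

rule 3 at point 7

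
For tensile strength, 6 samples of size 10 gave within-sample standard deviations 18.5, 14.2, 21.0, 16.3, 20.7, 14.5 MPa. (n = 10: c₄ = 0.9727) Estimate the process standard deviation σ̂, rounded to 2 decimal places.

s̄ = (18.5 + 14.2 + 21.0 + 16.3 + 20.7 + 14.5) / 6 = 17.5333
σ̂ = s̄ / c₄ = 17.5333 / 0.9727 = 18.0254

18.03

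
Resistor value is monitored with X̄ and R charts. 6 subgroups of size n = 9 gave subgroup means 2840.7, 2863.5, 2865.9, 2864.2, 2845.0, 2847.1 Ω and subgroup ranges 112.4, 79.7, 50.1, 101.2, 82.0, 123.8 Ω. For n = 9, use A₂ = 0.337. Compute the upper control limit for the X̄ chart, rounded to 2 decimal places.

X̄̄ = (2840.7 + 2863.5 + 2865.9 + 2864.2 + 2845.0 + 2847.1) / 6 = 17126.4000 / 6 = 2854.4000
R̄ = (112.4 + 79.7 + 50.1 + 101.2 + 82.0 + 123.8) / 6 = 549.2000 / 6 = 91.5333
UCL = X̄̄ + A₂·R̄ = 2854.4000 + 0.337 × 91.5333 = 2885.2467

2885.25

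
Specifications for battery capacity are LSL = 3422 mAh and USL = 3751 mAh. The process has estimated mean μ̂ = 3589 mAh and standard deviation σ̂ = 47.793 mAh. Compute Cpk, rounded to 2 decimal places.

Cpu = (USL − μ̂) / (3σ̂) = (3751 − 3589) / (3 × 47.793) = 1.1299; Cpl = (μ̂ − LSL) / (3σ̂) = (3589 − 3422) / (3 × 47.793) = 1.1647; Cpk = min(Cpu, Cpl) = 1.1299

1.13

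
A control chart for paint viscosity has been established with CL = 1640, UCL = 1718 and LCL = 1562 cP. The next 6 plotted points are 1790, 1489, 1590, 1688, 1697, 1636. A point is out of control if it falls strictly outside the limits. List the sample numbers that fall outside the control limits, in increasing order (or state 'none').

1, 2

Compare each point to [1562, 1718]: sample 1 = 1790 > UCL; sample 2 = 1489 < LCL.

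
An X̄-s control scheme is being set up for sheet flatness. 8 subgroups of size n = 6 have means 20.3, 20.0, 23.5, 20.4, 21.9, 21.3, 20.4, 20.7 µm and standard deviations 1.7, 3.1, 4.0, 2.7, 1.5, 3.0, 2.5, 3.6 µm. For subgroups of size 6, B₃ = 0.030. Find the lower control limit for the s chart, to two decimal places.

s̄ = (1.7 + 3.1 + 4.0 + 2.7 + 1.5 + 3.0 + 2.5 + 3.6) / 8 = 2.7625
LCL_s = B₃·s̄ = 0.030 × 2.7625 = 0.0829

0.08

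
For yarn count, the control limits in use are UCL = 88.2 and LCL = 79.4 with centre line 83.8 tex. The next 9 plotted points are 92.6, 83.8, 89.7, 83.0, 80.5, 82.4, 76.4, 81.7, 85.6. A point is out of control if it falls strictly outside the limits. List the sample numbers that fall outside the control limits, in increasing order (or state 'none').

1, 3, 7

Compare each point to [79.4, 88.2]: sample 1 = 92.6 > UCL; sample 3 = 89.7 > UCL; sample 7 = 76.4 < LCL.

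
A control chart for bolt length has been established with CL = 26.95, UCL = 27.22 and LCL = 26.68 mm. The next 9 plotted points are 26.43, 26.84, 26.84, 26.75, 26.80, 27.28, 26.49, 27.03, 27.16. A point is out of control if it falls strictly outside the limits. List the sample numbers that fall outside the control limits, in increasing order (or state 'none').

1, 6, 7

Compare each point to [26.68, 27.22]: sample 1 = 26.43 < LCL; sample 6 = 27.28 > UCL; sample 7 = 26.49 < LCL.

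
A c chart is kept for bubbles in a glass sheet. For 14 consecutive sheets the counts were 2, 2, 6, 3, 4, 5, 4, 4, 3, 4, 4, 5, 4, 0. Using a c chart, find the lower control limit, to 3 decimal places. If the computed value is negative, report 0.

c̄ = (2 + 2 + 6 + 3 + 4 + 5 + 4 + 4 + 3 + 4 + 4 + 5 + 4 + 0) / 14 = 50 / 14 = 3.5714
LCL = c̄ − 3√c̄ = 3.5714 − 3 × 1.8898 = -2.0980 → 0 (cannot be negative)

0.000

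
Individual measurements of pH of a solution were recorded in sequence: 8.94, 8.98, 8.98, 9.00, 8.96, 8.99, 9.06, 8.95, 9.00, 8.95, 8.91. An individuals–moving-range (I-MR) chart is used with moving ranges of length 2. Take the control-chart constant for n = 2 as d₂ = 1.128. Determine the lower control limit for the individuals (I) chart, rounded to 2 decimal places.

X̄ = (8.94 + 8.98 + 8.98 + 9.00 + 8.96 + 8.99 + 9.06 + 8.95 + 9.00 + 8.95 + 8.91) / 11 = 8.9745
Moving ranges: 0.04, 0.00, 0.02, 0.04, 0.03, 0.07, 0.11, 0.05, 0.05, 0.04; M̄R̄ = 0.4500 / 10 = 0.0450
LCL = X̄ − 3·M̄R̄/d₂ = 8.9745 − 3 × 0.0450 / 1.128 = 8.8549

8.85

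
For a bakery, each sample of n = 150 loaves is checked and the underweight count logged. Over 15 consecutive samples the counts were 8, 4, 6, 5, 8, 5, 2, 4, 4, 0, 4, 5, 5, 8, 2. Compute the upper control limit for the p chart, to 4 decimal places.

p̄ = Σdᵢ / (k·n) = 70 / (15 × 150) = 0.03111
UCL = p̄ + 3·√(p̄(1−p̄)/n) = 0.03111 + 3 × √(0.03111×0.96889/150) = 0.03111 + 3 × 0.01418 = 0.07364

0.0736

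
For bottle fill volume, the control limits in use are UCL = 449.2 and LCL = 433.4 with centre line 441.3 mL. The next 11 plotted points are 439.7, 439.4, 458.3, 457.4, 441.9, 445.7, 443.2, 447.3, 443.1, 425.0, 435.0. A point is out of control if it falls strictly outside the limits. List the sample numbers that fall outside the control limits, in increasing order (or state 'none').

3, 4, 10

Compare each point to [433.4, 449.2]: sample 3 = 458.3 > UCL; sample 4 = 457.4 > UCL; sample 10 = 425.0 < LCL.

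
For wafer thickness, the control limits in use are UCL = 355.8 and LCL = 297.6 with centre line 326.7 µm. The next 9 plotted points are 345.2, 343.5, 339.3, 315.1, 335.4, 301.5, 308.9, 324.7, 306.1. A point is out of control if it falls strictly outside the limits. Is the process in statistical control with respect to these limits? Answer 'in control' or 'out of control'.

All 9 points lie within [297.6, 355.8].

in control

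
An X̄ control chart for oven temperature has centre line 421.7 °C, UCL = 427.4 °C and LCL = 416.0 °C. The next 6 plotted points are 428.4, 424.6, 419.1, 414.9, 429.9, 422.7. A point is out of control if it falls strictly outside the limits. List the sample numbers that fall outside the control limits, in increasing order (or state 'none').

1, 4, 5

Compare each point to [416.0, 427.4]: sample 1 = 428.4 > UCL; sample 4 = 414.9 < LCL; sample 5 = 429.9 > UCL.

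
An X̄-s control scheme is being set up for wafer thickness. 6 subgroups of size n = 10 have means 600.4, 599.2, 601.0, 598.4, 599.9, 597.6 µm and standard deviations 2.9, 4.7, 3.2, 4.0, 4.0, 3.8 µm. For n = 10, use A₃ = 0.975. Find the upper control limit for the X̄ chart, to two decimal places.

603.09

X̄̄ = (600.4 + 599.2 + 601.0 + 598.4 + 599.9 + 597.6) / 6 = 599.4167
s̄ = (2.9 + 4.7 + 3.2 + 4.0 + 4.0 + 3.8) / 6 = 3.7667
UCL = X̄̄ + A₃·s̄ = 599.4167 + 0.975 × 3.7667 = 603.0892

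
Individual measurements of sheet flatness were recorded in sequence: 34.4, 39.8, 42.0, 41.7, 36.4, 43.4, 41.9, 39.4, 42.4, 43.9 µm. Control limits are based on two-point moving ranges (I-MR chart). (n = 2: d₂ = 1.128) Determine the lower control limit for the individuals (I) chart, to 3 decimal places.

X̄ = (34.4 + 39.8 + 42.0 + 41.7 + 36.4 + 43.4 + 41.9 + 39.4 + 42.4 + 43.9) / 10 = 40.5300
Moving ranges: 5.4, 2.2, 0.3, 5.3, 7.0, 1.5, 2.5, 3.0, 1.5; M̄R̄ = 28.7000 / 9 = 3.1889
LCL = X̄ − 3·M̄R̄/d₂ = 40.5300 − 3 × 3.1889 / 1.128 = 32.0489

32.049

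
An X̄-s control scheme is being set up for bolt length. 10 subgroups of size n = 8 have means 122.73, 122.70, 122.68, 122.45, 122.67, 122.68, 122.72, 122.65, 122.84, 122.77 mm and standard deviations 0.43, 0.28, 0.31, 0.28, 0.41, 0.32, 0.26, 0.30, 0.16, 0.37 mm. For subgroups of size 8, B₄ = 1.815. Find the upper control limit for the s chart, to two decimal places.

s̄ = (0.43 + 0.28 + 0.31 + 0.28 + 0.41 + 0.32 + 0.26 + 0.30 + 0.16 + 0.37) / 10 = 0.3120
UCL_s = B₄·s̄ = 1.815 × 0.3120 = 0.5663

0.57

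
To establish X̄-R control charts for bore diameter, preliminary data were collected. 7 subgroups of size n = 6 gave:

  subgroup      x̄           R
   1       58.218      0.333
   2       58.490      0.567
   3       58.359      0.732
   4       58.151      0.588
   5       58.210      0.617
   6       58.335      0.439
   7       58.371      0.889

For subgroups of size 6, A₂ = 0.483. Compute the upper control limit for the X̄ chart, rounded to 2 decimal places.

58.59

X̄̄ = (58.218 + 58.490 + 58.359 + 58.151 + 58.210 + 58.335 + 58.371) / 7 = 408.1340 / 7 = 58.3049
R̄ = (0.333 + 0.567 + 0.732 + 0.588 + 0.617 + 0.439 + 0.889) / 7 = 4.1650 / 7 = 0.5950
UCL = X̄̄ + A₂·R̄ = 58.3049 + 0.483 × 0.5950 = 58.5922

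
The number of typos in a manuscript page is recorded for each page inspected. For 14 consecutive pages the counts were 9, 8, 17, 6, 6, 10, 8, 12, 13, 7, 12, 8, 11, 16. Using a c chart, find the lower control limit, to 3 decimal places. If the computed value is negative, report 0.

c̄ = (9 + 8 + 17 + 6 + 6 + 10 + 8 + 12 + 13 + 7 + 12 + 8 + 11 + 16) / 14 = 143 / 14 = 10.2143
LCL = c̄ − 3√c̄ = 10.2143 − 3 × 3.1960 = 0.6263

0.626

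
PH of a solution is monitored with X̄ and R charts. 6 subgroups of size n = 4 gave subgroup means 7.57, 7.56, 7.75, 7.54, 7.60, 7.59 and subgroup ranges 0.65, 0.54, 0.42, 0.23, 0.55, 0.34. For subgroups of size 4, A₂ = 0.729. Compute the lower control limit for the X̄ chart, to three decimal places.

7.270

X̄̄ = (7.57 + 7.56 + 7.75 + 7.54 + 7.60 + 7.59) / 6 = 45.6100 / 6 = 7.6017
R̄ = (0.65 + 0.54 + 0.42 + 0.23 + 0.55 + 0.34) / 6 = 2.7300 / 6 = 0.4550
LCL = X̄̄ − A₂·R̄ = 7.6017 − 0.729 × 0.4550 = 7.2700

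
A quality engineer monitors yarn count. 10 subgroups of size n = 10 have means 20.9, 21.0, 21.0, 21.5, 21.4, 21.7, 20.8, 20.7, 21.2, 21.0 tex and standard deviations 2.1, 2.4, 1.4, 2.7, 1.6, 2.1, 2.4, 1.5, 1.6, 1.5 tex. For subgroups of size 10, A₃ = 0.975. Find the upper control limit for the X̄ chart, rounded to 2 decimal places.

23.00

X̄̄ = (20.9 + 21.0 + 21.0 + 21.5 + 21.4 + 21.7 + 20.8 + 20.7 + 21.2 + 21.0) / 10 = 21.1200
s̄ = (2.1 + 2.4 + 1.4 + 2.7 + 1.6 + 2.1 + 2.4 + 1.5 + 1.6 + 1.5) / 10 = 1.9300
UCL = X̄̄ + A₃·s̄ = 21.1200 + 0.975 × 1.9300 = 23.0017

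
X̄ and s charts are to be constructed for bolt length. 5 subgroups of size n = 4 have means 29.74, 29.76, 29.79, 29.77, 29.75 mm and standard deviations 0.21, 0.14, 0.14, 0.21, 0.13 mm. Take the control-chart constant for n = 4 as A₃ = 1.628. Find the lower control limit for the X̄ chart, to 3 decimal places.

X̄̄ = (29.74 + 29.76 + 29.79 + 29.77 + 29.75) / 5 = 29.7620
s̄ = (0.21 + 0.14 + 0.14 + 0.21 + 0.13) / 5 = 0.1660
LCL = X̄̄ − A₃·s̄ = 29.7620 − 1.628 × 0.1660 = 29.4918

29.492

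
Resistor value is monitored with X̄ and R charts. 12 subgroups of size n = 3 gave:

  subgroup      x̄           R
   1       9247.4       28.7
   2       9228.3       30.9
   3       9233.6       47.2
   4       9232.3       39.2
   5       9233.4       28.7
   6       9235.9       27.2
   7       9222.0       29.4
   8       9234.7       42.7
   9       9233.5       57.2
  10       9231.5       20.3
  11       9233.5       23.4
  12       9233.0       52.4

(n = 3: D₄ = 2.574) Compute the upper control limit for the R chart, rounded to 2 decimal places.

91.66

R̄ = (28.7 + 30.9 + 47.2 + 39.2 + 28.7 + 27.2 + 29.4 + 42.7 + 57.2 + 20.3 + 23.4 + 52.4) / 12 = 427.3000 / 12 = 35.6083
UCL_R = D₄·R̄ = 2.574 × 35.6083 = 91.6559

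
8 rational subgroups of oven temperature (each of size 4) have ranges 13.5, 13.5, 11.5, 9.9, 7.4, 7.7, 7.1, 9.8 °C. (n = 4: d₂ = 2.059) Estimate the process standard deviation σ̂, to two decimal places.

R̄ = (13.5 + 13.5 + 11.5 + 9.9 + 7.4 + 7.7 + 7.1 + 9.8) / 8 = 10.0500
σ̂ = R̄ / d₂ = 10.0500 / 2.059 = 4.8810

4.88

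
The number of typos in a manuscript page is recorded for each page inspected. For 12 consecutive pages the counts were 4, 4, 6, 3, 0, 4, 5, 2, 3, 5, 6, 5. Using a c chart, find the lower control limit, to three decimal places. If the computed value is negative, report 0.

0.000

c̄ = (4 + 4 + 6 + 3 + 0 + 4 + 5 + 2 + 3 + 5 + 6 + 5) / 12 = 47 / 12 = 3.9167
LCL = c̄ − 3√c̄ = 3.9167 − 3 × 1.9791 = -2.0205 → 0 (cannot be negative)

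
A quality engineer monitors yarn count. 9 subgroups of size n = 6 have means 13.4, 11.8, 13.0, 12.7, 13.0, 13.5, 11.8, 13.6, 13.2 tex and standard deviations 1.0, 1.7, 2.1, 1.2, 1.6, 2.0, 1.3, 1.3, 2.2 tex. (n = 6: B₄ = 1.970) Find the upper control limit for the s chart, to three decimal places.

3.152

s̄ = (1.0 + 1.7 + 2.1 + 1.2 + 1.6 + 2.0 + 1.3 + 1.3 + 2.2) / 9 = 1.6000
UCL_s = B₄·s̄ = 1.970 × 1.6000 = 3.1520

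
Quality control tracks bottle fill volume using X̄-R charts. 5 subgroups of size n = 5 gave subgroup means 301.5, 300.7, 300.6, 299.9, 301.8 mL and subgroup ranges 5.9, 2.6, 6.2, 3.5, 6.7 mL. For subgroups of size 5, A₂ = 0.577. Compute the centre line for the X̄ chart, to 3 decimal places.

X̄̄ = (301.5 + 300.7 + 300.6 + 299.9 + 301.8) / 5 = 1504.5000 / 5 = 300.9000
CL = X̄̄ = 300.9000

300.900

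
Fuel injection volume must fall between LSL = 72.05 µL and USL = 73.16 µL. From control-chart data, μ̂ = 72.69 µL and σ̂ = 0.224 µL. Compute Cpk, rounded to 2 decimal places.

Cpu = (USL − μ̂) / (3σ̂) = (73.16 − 72.69) / (3 × 0.224) = 0.6994; Cpl = (μ̂ − LSL) / (3σ̂) = (72.69 − 72.05) / (3 × 0.224) = 0.9524; Cpk = min(Cpu, Cpl) = 0.6994

0.70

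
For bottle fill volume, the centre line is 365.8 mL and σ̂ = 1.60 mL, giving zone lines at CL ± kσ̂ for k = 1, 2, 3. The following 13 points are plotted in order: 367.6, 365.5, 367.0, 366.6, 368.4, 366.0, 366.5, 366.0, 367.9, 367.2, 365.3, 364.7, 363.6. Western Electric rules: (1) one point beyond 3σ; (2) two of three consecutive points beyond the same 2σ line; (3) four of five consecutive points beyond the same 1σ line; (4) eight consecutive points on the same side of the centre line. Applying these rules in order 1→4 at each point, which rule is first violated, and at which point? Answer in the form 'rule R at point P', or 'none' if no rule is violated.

Zone of each point (C = within 1σ̂, B = 1σ̂–2σ̂, A = 2σ̂–3σ̂, * = beyond 3σ̂; sign = side of CL): 1:+B, 2:-C, 3:+C, 4:+C, 5:+B, 6:+C, 7:+C, 8:+C, 9:+B, 10:+C, 11:-C, 12:-C, 13:-B
Rule 4 (eight consecutive points on the same side of the centre line) is satisfied at point 10.

rule 4 at point 10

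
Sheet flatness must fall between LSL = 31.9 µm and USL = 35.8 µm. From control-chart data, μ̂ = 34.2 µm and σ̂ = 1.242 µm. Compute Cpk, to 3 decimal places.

Cpu = (USL − μ̂) / (3σ̂) = (35.8 − 34.2) / (3 × 1.242) = 0.4294; Cpl = (μ̂ − LSL) / (3σ̂) = (34.2 − 31.9) / (3 × 1.242) = 0.6173; Cpk = min(Cpu, Cpl) = 0.4294

0.429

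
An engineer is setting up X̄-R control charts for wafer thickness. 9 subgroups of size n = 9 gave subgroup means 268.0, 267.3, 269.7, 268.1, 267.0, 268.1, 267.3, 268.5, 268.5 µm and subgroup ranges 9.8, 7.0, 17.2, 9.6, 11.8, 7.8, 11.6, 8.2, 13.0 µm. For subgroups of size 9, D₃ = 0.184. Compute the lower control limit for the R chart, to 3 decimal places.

R̄ = (9.8 + 7.0 + 17.2 + 9.6 + 11.8 + 7.8 + 11.6 + 8.2 + 13.0) / 9 = 96.0000 / 9 = 10.6667
LCL_R = D₃·R̄ = 0.184 × 10.6667 = 1.9627

1.963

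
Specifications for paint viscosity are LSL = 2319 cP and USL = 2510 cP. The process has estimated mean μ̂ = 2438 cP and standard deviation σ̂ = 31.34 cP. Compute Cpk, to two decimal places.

Cpu = (USL − μ̂) / (3σ̂) = (2510 − 2438) / (3 × 31.34) = 0.7658; Cpl = (μ̂ − LSL) / (3σ̂) = (2438 − 2319) / (3 × 31.34) = 1.2657; Cpk = min(Cpu, Cpl) = 0.7658

0.77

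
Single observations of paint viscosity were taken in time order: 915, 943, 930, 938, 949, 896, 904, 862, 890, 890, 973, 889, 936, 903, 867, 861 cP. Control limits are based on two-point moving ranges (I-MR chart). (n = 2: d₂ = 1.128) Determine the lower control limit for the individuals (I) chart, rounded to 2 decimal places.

824.02

X̄ = (915 + 943 + 930 + 938 + 949 + 896 + 904 + 862 + 890 + 890 + 973 + 889 + 936 + 903 + 867 + 861) / 16 = 909.1250
Moving ranges: 28, 13, 8, 11, 53, 8, 42, 28, 0, 83, 84, 47, 33, 36, 6; M̄R̄ = 480.0000 / 15 = 32.0000
LCL = X̄ − 3·M̄R̄/d₂ = 909.1250 − 3 × 32.0000 / 1.128 = 824.0186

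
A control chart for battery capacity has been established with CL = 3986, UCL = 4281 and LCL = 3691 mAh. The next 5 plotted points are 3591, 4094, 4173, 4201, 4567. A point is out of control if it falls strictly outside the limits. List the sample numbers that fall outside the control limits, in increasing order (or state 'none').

Compare each point to [3691, 4281]: sample 1 = 3591 < LCL; sample 5 = 4567 > UCL.

1, 5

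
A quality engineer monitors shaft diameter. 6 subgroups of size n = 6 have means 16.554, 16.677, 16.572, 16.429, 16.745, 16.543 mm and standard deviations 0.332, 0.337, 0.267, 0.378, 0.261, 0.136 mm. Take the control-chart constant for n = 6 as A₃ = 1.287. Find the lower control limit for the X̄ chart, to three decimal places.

16.220

X̄̄ = (16.554 + 16.677 + 16.572 + 16.429 + 16.745 + 16.543) / 6 = 16.5867
s̄ = (0.332 + 0.337 + 0.267 + 0.378 + 0.261 + 0.136) / 6 = 0.2852
LCL = X̄̄ − A₃·s̄ = 16.5867 − 1.287 × 0.2852 = 16.2197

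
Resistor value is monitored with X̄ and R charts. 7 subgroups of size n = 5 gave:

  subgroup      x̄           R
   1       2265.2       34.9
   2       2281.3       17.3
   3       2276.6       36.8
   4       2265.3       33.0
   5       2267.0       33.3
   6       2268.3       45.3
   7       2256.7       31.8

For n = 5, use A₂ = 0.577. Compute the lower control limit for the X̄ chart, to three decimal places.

2249.472

X̄̄ = (2265.2 + 2281.3 + 2276.6 + 2265.3 + 2267.0 + 2268.3 + 2256.7) / 7 = 15880.4000 / 7 = 2268.6286
R̄ = (34.9 + 17.3 + 36.8 + 33.0 + 33.3 + 45.3 + 31.8) / 7 = 232.4000 / 7 = 33.2000
LCL = X̄̄ − A₂·R̄ = 2268.6286 − 0.577 × 33.2000 = 2249.4722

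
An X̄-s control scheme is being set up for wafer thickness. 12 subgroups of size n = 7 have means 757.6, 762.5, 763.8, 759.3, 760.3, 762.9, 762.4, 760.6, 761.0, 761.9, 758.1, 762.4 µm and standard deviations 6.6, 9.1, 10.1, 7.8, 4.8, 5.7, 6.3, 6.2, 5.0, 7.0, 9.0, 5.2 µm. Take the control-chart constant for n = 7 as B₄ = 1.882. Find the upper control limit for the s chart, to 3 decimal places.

12.986

s̄ = (6.6 + 9.1 + 10.1 + 7.8 + 4.8 + 5.7 + 6.3 + 6.2 + 5.0 + 7.0 + 9.0 + 5.2) / 12 = 6.9000
UCL_s = B₄·s̄ = 1.882 × 6.9000 = 12.9858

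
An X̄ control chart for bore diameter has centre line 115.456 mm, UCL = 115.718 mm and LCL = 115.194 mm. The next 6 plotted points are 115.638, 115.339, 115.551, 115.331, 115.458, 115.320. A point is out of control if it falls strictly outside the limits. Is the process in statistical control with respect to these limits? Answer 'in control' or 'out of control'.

in control

All 6 points lie within [115.194, 115.718].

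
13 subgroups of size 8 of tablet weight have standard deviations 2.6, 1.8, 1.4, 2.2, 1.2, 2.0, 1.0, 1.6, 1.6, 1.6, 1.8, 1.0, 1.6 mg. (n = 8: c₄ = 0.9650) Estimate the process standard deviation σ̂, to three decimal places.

s̄ = (2.6 + 1.8 + 1.4 + 2.2 + 1.2 + 2.0 + 1.0 + 1.6 + 1.6 + 1.6 + 1.8 + 1.0 + 1.6) / 13 = 1.6462
σ̂ = s̄ / c₄ = 1.6462 / 0.9650 = 1.7059

1.706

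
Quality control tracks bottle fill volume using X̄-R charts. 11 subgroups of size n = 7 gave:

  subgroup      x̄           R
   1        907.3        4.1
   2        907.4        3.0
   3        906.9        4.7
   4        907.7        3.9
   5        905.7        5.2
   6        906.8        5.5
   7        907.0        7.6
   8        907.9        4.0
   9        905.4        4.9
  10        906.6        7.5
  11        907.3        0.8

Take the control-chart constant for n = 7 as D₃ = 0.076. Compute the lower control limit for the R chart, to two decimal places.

R̄ = (4.1 + 3.0 + 4.7 + 3.9 + 5.2 + 5.5 + 7.6 + 4.0 + 4.9 + 7.5 + 0.8) / 11 = 51.2000 / 11 = 4.6545
LCL_R = D₃·R̄ = 0.076 × 4.6545 = 0.3537

0.35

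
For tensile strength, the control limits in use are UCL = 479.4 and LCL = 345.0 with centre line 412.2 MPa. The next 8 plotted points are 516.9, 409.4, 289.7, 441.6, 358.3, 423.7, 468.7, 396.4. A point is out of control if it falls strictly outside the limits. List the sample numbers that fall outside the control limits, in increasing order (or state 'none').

Compare each point to [345.0, 479.4]: sample 1 = 516.9 > UCL; sample 3 = 289.7 < LCL.

1, 3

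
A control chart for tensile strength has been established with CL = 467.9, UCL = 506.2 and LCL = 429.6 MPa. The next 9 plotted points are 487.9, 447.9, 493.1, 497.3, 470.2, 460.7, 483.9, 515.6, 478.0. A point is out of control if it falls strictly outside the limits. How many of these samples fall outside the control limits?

Compare each point to [429.6, 506.2]: sample 8 = 515.6 > UCL.

1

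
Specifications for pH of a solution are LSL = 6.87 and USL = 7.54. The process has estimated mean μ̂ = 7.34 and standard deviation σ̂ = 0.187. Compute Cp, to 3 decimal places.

Cp = (USL − LSL) / (6σ̂) = (7.54 − 6.87) / (6 × 0.187) = 0.6700 / 1.1220 = 0.5971

0.597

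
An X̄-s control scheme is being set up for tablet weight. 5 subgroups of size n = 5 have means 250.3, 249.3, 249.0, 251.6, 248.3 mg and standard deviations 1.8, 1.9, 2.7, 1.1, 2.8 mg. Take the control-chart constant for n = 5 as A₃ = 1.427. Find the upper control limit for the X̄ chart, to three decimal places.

X̄̄ = (250.3 + 249.3 + 249.0 + 251.6 + 248.3) / 5 = 249.7000
s̄ = (1.8 + 1.9 + 2.7 + 1.1 + 2.8) / 5 = 2.0600
UCL = X̄̄ + A₃·s̄ = 249.7000 + 1.427 × 2.0600 = 252.6396

252.640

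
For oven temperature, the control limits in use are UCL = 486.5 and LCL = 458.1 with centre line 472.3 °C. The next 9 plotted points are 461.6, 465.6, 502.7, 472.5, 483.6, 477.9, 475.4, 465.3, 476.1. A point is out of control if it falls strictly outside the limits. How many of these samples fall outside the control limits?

1

Compare each point to [458.1, 486.5]: sample 3 = 502.7 > UCL.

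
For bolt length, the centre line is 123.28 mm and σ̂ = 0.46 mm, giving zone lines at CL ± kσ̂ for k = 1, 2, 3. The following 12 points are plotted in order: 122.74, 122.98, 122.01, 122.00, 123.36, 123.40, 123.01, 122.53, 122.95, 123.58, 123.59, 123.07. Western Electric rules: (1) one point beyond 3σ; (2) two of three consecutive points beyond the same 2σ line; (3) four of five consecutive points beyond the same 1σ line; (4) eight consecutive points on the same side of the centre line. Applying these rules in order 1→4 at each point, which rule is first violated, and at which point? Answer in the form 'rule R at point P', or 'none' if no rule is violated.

Zone of each point (C = within 1σ̂, B = 1σ̂–2σ̂, A = 2σ̂–3σ̂, * = beyond 3σ̂; sign = side of CL): 1:-B, 2:-C, 3:-A, 4:-A, 5:+C, 6:+C, 7:-C, 8:-B, 9:-C, 10:+C, 11:+C, 12:-C
Rule 2 (two of three consecutive points beyond the same 2σ limit) is satisfied at point 4.

rule 2 at point 4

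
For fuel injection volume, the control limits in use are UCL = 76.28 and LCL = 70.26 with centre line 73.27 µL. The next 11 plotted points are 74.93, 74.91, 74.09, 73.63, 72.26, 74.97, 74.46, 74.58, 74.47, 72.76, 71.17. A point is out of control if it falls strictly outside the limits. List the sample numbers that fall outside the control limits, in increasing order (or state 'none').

none

All 11 points lie within [70.26, 76.28].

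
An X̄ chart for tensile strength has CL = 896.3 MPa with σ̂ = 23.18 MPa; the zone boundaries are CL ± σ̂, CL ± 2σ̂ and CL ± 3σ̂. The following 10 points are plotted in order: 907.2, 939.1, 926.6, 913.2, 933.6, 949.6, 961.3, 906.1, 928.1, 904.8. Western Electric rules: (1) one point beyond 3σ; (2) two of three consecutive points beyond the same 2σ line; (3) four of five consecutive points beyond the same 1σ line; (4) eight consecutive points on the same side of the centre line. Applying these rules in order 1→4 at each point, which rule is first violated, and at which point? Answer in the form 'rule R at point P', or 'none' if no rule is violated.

Zone of each point (C = within 1σ̂, B = 1σ̂–2σ̂, A = 2σ̂–3σ̂, * = beyond 3σ̂; sign = side of CL): 1:+C, 2:+B, 3:+B, 4:+C, 5:+B, 6:+A, 7:+A, 8:+C, 9:+B, 10:+C
Rule 3 (four of five consecutive points beyond the same 1σ limit) is satisfied at point 6.

rule 3 at point 6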